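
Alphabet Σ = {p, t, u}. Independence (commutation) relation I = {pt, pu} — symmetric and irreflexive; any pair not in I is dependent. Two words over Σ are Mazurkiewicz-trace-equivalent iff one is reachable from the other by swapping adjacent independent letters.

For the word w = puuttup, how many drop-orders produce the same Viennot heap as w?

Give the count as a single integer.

#0=p has no predecessor
#1=u has no predecessor
#2=u depends on [1:u]
#3=t depends on [2:u]
#4=t depends on [3:t]
#5=u depends on [4:t]
#6=p depends on [0:p]
sources: [0:p, 1:u]
N(rest) = Σ N(rest − s) over sources s of rest; N(one piece) = 1:
  size 1 → [5]=1  [6]=1
  size 2 → [0,6]=1  [4,5]=1  [5,6]=2
  size 3 → [0,5,6]=3  [3,4,5]=1  [4,5,6]=3
  size 4 → [0,4,5,6]=6  [2,3,4,5]=1  [3,4,5,6]=4
  size 5 → [0,3,4,5,6]=10  [1,2,3,4,5]=1  [2,3,4,5,6]=5
  first=0(p) contributes 6
  first=1(u) contributes 15
|[w]| = 21

21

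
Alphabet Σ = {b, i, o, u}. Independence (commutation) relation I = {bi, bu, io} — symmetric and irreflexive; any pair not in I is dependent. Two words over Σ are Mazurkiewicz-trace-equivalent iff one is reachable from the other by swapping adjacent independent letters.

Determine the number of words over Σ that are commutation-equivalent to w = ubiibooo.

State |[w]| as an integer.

drop 0:u onto floor
drop 1:b onto floor
drop 2:i onto {0:u}
drop 3:i onto {2:i}
drop 4:b onto {1:b}
drop 5:o onto {0:u, 4:b}
drop 6:o onto {5:o}
drop 7:o onto {6:o}
ground layer = {0:u, 1:b}
drop-orders for the pieces not yet dropped (sum over which currently-grounded one goes next):
  1 to go: {3} 1  {7} 1
  2 to go: {2,3} 1  {3,7} 2  {6,7} 1
  3 to go: {2,3,7} 3  {3,6,7} 3  {5,6,7} 1
  4 to go: {2,3,6,7} 6  {3,5,6,7} 4  {4,5,6,7} 1
  5 to go: {1,4,5,6,7} 1  {2,3,5,6,7} 10  {3,4,5,6,7} 5
  6 to go: {0,2,3,5,6,7} 10  {1,3,4,5,6,7} 6  {2,3,4,5,6,7} 15
  if 0:u drops first: 21 orders
  if 1:b drops first: 25 orders
heap linearizations: 46

46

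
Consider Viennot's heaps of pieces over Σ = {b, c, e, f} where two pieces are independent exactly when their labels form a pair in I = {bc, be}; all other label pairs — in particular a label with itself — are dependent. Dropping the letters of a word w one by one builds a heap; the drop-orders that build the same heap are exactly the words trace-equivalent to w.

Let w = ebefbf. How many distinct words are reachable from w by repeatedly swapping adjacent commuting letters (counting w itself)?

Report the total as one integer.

3

#0=e has no predecessor
#1=b has no predecessor
#2=e depends on [0:e]
#3=f depends on [1:b, 2:e]
#4=b depends on [3:f]
#5=f depends on [4:b]
sources: [0:e, 1:b]
N(rest) = Σ N(rest − s) over sources s of rest; N(one piece) = 1:
  size 1 → [5]=1
  size 2 → [4,5]=1
  size 3 → [3,4,5]=1
  size 4 → [1,3,4,5]=1  [2,3,4,5]=1
  first=0(e) contributes 2
  first=1(b) contributes 1
|[w]| = 3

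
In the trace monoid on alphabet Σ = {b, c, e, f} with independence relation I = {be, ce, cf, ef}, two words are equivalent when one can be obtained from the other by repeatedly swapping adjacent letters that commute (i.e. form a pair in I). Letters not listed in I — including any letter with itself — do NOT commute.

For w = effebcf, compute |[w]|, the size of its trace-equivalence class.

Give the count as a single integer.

42

piece 0:e — minimal
piece 1:f — minimal
piece 2:f rests on {1:f}
piece 3:e rests on {0:e}
piece 4:b rests on {2:f}
piece 5:c rests on {4:b}
piece 6:f rests on {4:b}
minimal pieces: {0:e, 1:f}
ways to finish when only these pieces remain (= sum over removing one remaining piece with nothing left below it):
  1 left: {3}→1  {5}→1  {6}→1
  2 left: {0,3}→1  {3,5}→2  {3,6}→2  {5,6}→2
  3 left: {0,3,5}→3  {0,3,6}→3  {3,5,6}→6  {4,5,6}→2
  4 left: {0,3,5,6}→12  {2,4,5,6}→2  {3,4,5,6}→8
  5 left: {0,3,4,5,6}→20  {1,2,4,5,6}→2  {2,3,4,5,6}→10
  placing 0:e first → 12 extensions
  placing 1:f first → 30 extensions
total linear extensions = 42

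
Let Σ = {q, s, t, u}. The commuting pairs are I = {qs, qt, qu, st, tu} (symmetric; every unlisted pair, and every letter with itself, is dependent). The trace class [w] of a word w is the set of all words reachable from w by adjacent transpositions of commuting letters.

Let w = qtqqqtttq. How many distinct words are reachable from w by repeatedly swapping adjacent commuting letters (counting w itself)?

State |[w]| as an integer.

piece 0:q — minimal
piece 1:t — minimal
piece 2:q rests on {0:q}
piece 3:q rests on {2:q}
piece 4:q rests on {3:q}
piece 5:t rests on {1:t}
piece 6:t rests on {5:t}
piece 7:t rests on {6:t}
piece 8:q rests on {4:q}
minimal pieces: {0:q, 1:t}
ways to finish when only these pieces remain (= sum over removing one remaining piece with nothing left below it):
  1 left: {7}→1  {8}→1
  2 left: {4,8}→1  {6,7}→1  {7,8}→2
  3 left: {3,4,8}→1  {4,7,8}→3  {5,6,7}→1  {6,7,8}→3
  4 left: {1,5,6,7}→1  {2,3,4,8}→1  {3,4,7,8}→4  {4,6,7,8}→6  {5,6,7,8}→4
  5 left: {0,2,3,4,8}→1  {1,5,6,7,8}→5  {2,3,4,7,8}→5  {3,4,6,7,8}→10  {4,5,6,7,8}→10
  6 left: {0,2,3,4,7,8}→6  {1,4,5,6,7,8}→15  {2,3,4,6,7,8}→15  {3,4,5,6,7,8}→20
  7 left: {0,2,3,4,6,7,8}→21  {1,3,4,5,6,7,8}→35  {2,3,4,5,6,7,8}→35
  placing 0:q first → 70 extensions
  placing 1:t first → 56 extensions
total linear extensions = 126

126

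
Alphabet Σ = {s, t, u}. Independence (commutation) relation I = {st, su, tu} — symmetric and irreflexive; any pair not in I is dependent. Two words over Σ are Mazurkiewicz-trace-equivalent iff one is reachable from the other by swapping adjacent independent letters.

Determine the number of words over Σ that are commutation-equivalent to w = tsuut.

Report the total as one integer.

drop 0:t onto floor
drop 1:s onto floor
drop 2:u onto floor
drop 3:u onto {2:u}
drop 4:t onto {0:t}
ground layer = {0:t, 1:s, 2:u}
drop-orders for the pieces not yet dropped (sum over which currently-grounded one goes next):
  1 to go: {1} 1  {3} 1  {4} 1
  2 to go: {0,4} 1  {1,3} 2  {1,4} 2  {2,3} 1  {3,4} 2
  3 to go: {0,1,4} 3  {0,3,4} 3  {1,2,3} 3  {1,3,4} 6  {2,3,4} 3
  if 0:t drops first: 12 orders
  if 1:s drops first: 6 orders
  if 2:u drops first: 12 orders
heap linearizations: 30

30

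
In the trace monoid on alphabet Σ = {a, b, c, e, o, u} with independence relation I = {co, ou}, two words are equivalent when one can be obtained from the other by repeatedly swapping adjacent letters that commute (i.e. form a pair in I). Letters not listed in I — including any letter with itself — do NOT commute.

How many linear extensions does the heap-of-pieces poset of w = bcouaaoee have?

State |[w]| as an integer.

3

#0=b has no predecessor
#1=c depends on [0:b]
#2=o depends on [0:b]
#3=u depends on [1:c]
#4=a depends on [2:o, 3:u]
#5=a depends on [4:a]
#6=o depends on [5:a]
#7=e depends on [6:o]
#8=e depends on [7:e]
sources: [0:b]
N(rest) = Σ N(rest − s) over sources s of rest; N(one piece) = 1:
  size 1 → [8]=1
  size 2 → [7,8]=1
  size 3 → [6,7,8]=1
  size 4 → [5,6,7,8]=1
  size 5 → [4,5,6,7,8]=1
  size 6 → [2,4,5,6,7,8]=1  [3,4,5,6,7,8]=1
  size 7 → [1,3,4,5,6,7,8]=1  [2,3,4,5,6,7,8]=2
  first=0(b) contributes 3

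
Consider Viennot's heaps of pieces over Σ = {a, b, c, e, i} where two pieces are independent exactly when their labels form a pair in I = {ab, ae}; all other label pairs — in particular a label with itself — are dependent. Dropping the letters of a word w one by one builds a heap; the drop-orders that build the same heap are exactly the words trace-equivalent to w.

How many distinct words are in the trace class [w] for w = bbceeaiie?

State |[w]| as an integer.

3

0(b) covers ∅
1(b) covers 0:b
2(c) covers 1:b
3(e) covers 2:c
4(e) covers 3:e
5(a) covers 2:c
6(i) covers 4:e, 5:a
7(i) covers 6:i
8(e) covers 7:i
floor of heap: 0:b
completions by unplaced set U, small U first (add the entries for U minus each lowest piece of U):
  |U|=1: {8}:1
  |U|=2: {7,8}:1
  |U|=3: {6,7,8}:1
  |U|=4: {4,6,7,8}:1  {5,6,7,8}:1
  |U|=5: {3,4,6,7,8}:1  {4,5,6,7,8}:2
  |U|=6: {3,4,5,6,7,8}:3
  |U|=7: {2,3,4,5,6,7,8}:3
  start at 0(b): 3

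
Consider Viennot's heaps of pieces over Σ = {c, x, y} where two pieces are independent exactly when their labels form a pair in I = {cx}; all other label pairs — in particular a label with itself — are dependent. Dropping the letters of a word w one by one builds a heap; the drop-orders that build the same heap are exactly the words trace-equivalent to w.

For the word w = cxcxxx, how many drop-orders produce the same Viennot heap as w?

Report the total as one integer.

15

drop 0:c onto floor
drop 1:x onto floor
drop 2:c onto {0:c}
drop 3:x onto {1:x}
drop 4:x onto {3:x}
drop 5:x onto {4:x}
ground layer = {0:c, 1:x}
drop-orders for the pieces not yet dropped (sum over which currently-grounded one goes next):
  1 to go: {2} 1  {5} 1
  2 to go: {0,2} 1  {2,5} 2  {4,5} 1
  3 to go: {0,2,5} 3  {2,4,5} 3  {3,4,5} 1
  4 to go: {0,2,4,5} 6  {1,3,4,5} 1  {2,3,4,5} 4
  if 0:c drops first: 5 orders
  if 1:x drops first: 10 orders
heap linearizations: 15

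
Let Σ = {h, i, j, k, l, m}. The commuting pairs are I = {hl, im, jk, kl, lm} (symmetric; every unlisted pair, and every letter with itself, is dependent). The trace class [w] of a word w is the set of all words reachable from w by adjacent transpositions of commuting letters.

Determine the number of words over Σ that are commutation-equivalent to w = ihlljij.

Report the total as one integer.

3

0(i) covers ∅
1(h) covers 0:i
2(l) covers 0:i
3(l) covers 2:l
4(j) covers 1:h, 3:l
5(i) covers 4:j
6(j) covers 5:i
floor of heap: 0:i
completions by unplaced set U, small U first (add the entries for U minus each lowest piece of U):
  |U|=1: {6}:1
  |U|=2: {5,6}:1
  |U|=3: {4,5,6}:1
  |U|=4: {1,4,5,6}:1  {3,4,5,6}:1
  |U|=5: {1,3,4,5,6}:2  {2,3,4,5,6}:1
  start at 0(i): 3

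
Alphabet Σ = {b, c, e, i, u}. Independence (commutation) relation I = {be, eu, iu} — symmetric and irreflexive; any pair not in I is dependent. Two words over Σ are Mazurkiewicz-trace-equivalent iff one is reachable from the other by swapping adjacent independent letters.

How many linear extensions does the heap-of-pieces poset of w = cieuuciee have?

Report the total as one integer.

6

0(c) covers ∅
1(i) covers 0:c
2(e) covers 1:i
3(u) covers 0:c
4(u) covers 3:u
5(c) covers 2:e, 4:u
6(i) covers 5:c
7(e) covers 6:i
8(e) covers 7:e
floor of heap: 0:c
completions by unplaced set U, small U first (add the entries for U minus each lowest piece of U):
  |U|=1: {8}:1
  |U|=2: {7,8}:1
  |U|=3: {6,7,8}:1
  |U|=4: {5,6,7,8}:1
  |U|=5: {2,5,6,7,8}:1  {4,5,6,7,8}:1
  |U|=6: {1,2,5,6,7,8}:1  {2,4,5,6,7,8}:2  {3,4,5,6,7,8}:1
  |U|=7: {1,2,4,5,6,7,8}:3  {2,3,4,5,6,7,8}:3
  start at 0(c): 6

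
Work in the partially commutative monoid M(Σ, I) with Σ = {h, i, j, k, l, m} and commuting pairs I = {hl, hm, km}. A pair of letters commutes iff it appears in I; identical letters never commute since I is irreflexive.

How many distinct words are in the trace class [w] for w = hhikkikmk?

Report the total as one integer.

drop 0:h onto floor
drop 1:h onto {0:h}
drop 2:i onto {1:h}
drop 3:k onto {2:i}
drop 4:k onto {3:k}
drop 5:i onto {4:k}
drop 6:k onto {5:i}
drop 7:m onto {5:i}
drop 8:k onto {6:k}
ground layer = {0:h}
drop-orders for the pieces not yet dropped (sum over which currently-grounded one goes next):
  1 to go: {7} 1  {8} 1
  2 to go: {6,8} 1  {7,8} 2
  3 to go: {6,7,8} 3
  4 to go: {5,6,7,8} 3
  5 to go: {4,5,6,7,8} 3
  6 to go: {3,4,5,6,7,8} 3
  7 to go: {2,3,4,5,6,7,8} 3
  if 0:h drops first: 3 orders

3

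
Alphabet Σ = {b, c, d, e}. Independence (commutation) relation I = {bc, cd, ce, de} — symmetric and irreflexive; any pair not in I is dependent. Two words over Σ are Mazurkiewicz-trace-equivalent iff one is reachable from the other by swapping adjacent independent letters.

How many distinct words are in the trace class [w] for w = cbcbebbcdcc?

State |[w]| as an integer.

0(c) covers ∅
1(b) covers ∅
2(c) covers 0:c
3(b) covers 1:b
4(e) covers 3:b
5(b) covers 4:e
6(b) covers 5:b
7(c) covers 2:c
8(d) covers 6:b
9(c) covers 7:c
10(c) covers 9:c
floor of heap: 0:c, 1:b
completions by unplaced set U, small U first (add the entries for U minus each lowest piece of U):
  |U|=1: {8}:1  {10}:1
  |U|=2: {6,8}:1  {8,10}:2  {9,10}:1
  |U|=3: {5,6,8}:1  {6,8,10}:3  {7,9,10}:1  {8,9,10}:3
  |U|=4: {2,7,9,10}:1  {4,5,6,8}:1  {5,6,8,10}:4  {6,8,9,10}:6  {7,8,9,10}:4
  |U|=5: {0,2,7,9,10}:1  {2,7,8,9,10}:5  {3,4,5,6,8}:1  {4,5,6,8,10}:5  {5,6,8,9,10}:10  {6,7,8,9,10}:10
  |U|=6: {0,2,7,8,9,10}:6  {1,3,4,5,6,8}:1  {2,6,7,8,9,10}:15  {3,4,5,6,8,10}:6  {4,5,6,8,9,10}:15  {5,6,7,8,9,10}:20
  |U|=7: {0,2,6,7,8,9,10}:21  {1,3,4,5,6,8,10}:7  {2,5,6,7,8,9,10}:35  {3,4,5,6,8,9,10}:21  {4,5,6,7,8,9,10}:35
  |U|=8: {0,2,5,6,7,8,9,10}:56  {1,3,4,5,6,8,9,10}:28  {2,4,5,6,7,8,9,10}:70  {3,4,5,6,7,8,9,10}:56
  |U|=9: {0,2,4,5,6,7,8,9,10}:126  {1,3,4,5,6,7,8,9,10}:84  {2,3,4,5,6,7,8,9,10}:126
  start at 0(c): 210
  start at 1(b): 252
sum over floor = 462

462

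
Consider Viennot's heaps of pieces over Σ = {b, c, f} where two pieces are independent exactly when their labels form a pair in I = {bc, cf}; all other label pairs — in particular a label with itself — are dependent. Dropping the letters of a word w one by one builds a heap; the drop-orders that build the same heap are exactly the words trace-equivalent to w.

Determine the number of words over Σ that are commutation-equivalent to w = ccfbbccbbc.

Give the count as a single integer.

252

drop 0:c onto floor
drop 1:c onto {0:c}
drop 2:f onto floor
drop 3:b onto {2:f}
drop 4:b onto {3:b}
drop 5:c onto {1:c}
drop 6:c onto {5:c}
drop 7:b onto {4:b}
drop 8:b onto {7:b}
drop 9:c onto {6:c}
ground layer = {0:c, 2:f}
drop-orders for the pieces not yet dropped (sum over which currently-grounded one goes next):
  1 to go: {8} 1  {9} 1
  2 to go: {6,9} 1  {7,8} 1  {8,9} 2
  3 to go: {4,7,8} 1  {5,6,9} 1  {6,8,9} 3  {7,8,9} 3
  4 to go: {1,5,6,9} 1  {3,4,7,8} 1  {4,7,8,9} 4  {5,6,8,9} 4  {6,7,8,9} 6
  5 to go: {0,1,5,6,9} 1  {1,5,6,8,9} 5  {2,3,4,7,8} 1  {3,4,7,8,9} 5  {4,6,7,8,9} 10  {5,6,7,8,9} 10
  6 to go: {0,1,5,6,8,9} 6  {1,5,6,7,8,9} 15  {2,3,4,7,8,9} 6  {3,4,6,7,8,9} 15  {4,5,6,7,8,9} 20
  7 to go: {0,1,5,6,7,8,9} 21  {1,4,5,6,7,8,9} 35  {2,3,4,6,7,8,9} 21  {3,4,5,6,7,8,9} 35
  8 to go: {0,1,4,5,6,7,8,9} 56  {1,3,4,5,6,7,8,9} 70  {2,3,4,5,6,7,8,9} 56
  if 0:c drops first: 126 orders
  if 2:f drops first: 126 orders
heap linearizations: 252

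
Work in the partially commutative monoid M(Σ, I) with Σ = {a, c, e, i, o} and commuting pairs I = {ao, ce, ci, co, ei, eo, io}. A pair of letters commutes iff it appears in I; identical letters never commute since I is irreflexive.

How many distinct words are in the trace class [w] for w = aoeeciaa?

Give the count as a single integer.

0(a) covers ∅
1(o) covers ∅
2(e) covers 0:a
3(e) covers 2:e
4(c) covers 0:a
5(i) covers 0:a
6(a) covers 3:e, 4:c, 5:i
7(a) covers 6:a
floor of heap: 0:a, 1:o
completions by unplaced set U, small U first (add the entries for U minus each lowest piece of U):
  |U|=1: {1}:1  {7}:1
  |U|=2: {1,7}:2  {6,7}:1
  |U|=3: {1,6,7}:3  {3,6,7}:1  {4,6,7}:1  {5,6,7}:1
  |U|=4: {1,3,6,7}:4  {1,4,6,7}:4  {1,5,6,7}:4  {2,3,6,7}:1  {3,4,6,7}:2  {3,5,6,7}:2  {4,5,6,7}:2
  |U|=5: {1,2,3,6,7}:5  {1,3,4,6,7}:10  {1,3,5,6,7}:10  {1,4,5,6,7}:10  {2,3,4,6,7}:3  {2,3,5,6,7}:3  {3,4,5,6,7}:6
  |U|=6: {1,2,3,4,6,7}:18  {1,2,3,5,6,7}:18  {1,3,4,5,6,7}:36  {2,3,4,5,6,7}:12
  start at 0(a): 84
  start at 1(o): 12
sum over floor = 96

96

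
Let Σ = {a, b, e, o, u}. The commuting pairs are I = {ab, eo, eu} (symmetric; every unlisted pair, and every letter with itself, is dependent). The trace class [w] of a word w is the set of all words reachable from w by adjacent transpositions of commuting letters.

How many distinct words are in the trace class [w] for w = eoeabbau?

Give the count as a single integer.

piece 0:e — minimal
piece 1:o — minimal
piece 2:e rests on {0:e}
piece 3:a rests on {1:o, 2:e}
piece 4:b rests on {1:o, 2:e}
piece 5:b rests on {4:b}
piece 6:a rests on {3:a}
piece 7:u rests on {5:b, 6:a}
minimal pieces: {0:e, 1:o}
ways to finish when only these pieces remain (= sum over removing one remaining piece with nothing left below it):
  1 left: {7}→1
  2 left: {5,7}→1  {6,7}→1
  3 left: {3,6,7}→1  {4,5,7}→1  {5,6,7}→2
  4 left: {3,5,6,7}→3  {4,5,6,7}→3
  5 left: {3,4,5,6,7}→6
  6 left: {1,3,4,5,6,7}→6  {2,3,4,5,6,7}→6
  placing 0:e first → 12 extensions
  placing 1:o first → 6 extensions
total linear extensions = 18

18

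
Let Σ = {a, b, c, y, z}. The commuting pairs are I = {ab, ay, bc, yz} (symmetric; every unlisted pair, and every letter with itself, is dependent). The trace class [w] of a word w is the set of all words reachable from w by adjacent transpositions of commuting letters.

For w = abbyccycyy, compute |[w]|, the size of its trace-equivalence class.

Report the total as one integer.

4

#0=a has no predecessor
#1=b has no predecessor
#2=b depends on [1:b]
#3=y depends on [2:b]
#4=c depends on [0:a, 3:y]
#5=c depends on [4:c]
#6=y depends on [5:c]
#7=c depends on [6:y]
#8=y depends on [7:c]
#9=y depends on [8:y]
sources: [0:a, 1:b]
N(rest) = Σ N(rest − s) over sources s of rest; N(one piece) = 1:
  size 1 → [9]=1
  size 2 → [8,9]=1
  size 3 → [7,8,9]=1
  size 4 → [6,7,8,9]=1
  size 5 → [5,6,7,8,9]=1
  size 6 → [4,5,6,7,8,9]=1
  size 7 → [0,4,5,6,7,8,9]=1  [3,4,5,6,7,8,9]=1
  size 8 → [0,3,4,5,6,7,8,9]=2  [2,3,4,5,6,7,8,9]=1
  first=0(a) contributes 1
  first=1(b) contributes 3
|[w]| = 4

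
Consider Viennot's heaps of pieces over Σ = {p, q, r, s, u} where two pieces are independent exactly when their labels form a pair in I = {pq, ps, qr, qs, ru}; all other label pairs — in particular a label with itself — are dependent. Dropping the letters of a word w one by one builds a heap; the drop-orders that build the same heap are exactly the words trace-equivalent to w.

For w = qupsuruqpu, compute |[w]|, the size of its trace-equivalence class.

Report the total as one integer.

14

#0=q has no predecessor
#1=u depends on [0:q]
#2=p depends on [1:u]
#3=s depends on [1:u]
#4=u depends on [2:p, 3:s]
#5=r depends on [2:p, 3:s]
#6=u depends on [4:u]
#7=q depends on [6:u]
#8=p depends on [5:r, 6:u]
#9=u depends on [7:q, 8:p]
sources: [0:q]
N(rest) = Σ N(rest − s) over sources s of rest; N(one piece) = 1:
  size 1 → [9]=1
  size 2 → [7,9]=1  [8,9]=1
  size 3 → [5,8,9]=1  [7,8,9]=2
  size 4 → [5,7,8,9]=3  [6,7,8,9]=2
  size 5 → [4,6,7,8,9]=2  [5,6,7,8,9]=5
  size 6 → [4,5,6,7,8,9]=7
  size 7 → [2,4,5,6,7,8,9]=7  [3,4,5,6,7,8,9]=7
  size 8 → [2,3,4,5,6,7,8,9]=14
  first=0(q) contributes 14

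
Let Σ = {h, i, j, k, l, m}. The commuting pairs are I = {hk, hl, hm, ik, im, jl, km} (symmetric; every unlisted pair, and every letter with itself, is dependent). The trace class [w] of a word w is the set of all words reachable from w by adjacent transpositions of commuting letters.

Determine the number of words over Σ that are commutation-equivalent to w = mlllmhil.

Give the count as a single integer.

0(m) covers ∅
1(l) covers 0:m
2(l) covers 1:l
3(l) covers 2:l
4(m) covers 3:l
5(h) covers ∅
6(i) covers 3:l, 5:h
7(l) covers 4:m, 6:i
floor of heap: 0:m, 5:h
completions by unplaced set U, small U first (add the entries for U minus each lowest piece of U):
  |U|=1: {7}:1
  |U|=2: {4,7}:1  {6,7}:1
  |U|=3: {4,6,7}:2  {5,6,7}:1
  |U|=4: {3,4,6,7}:2  {4,5,6,7}:3
  |U|=5: {2,3,4,6,7}:2  {3,4,5,6,7}:5
  |U|=6: {1,2,3,4,6,7}:2  {2,3,4,5,6,7}:7
  start at 0(m): 9
  start at 5(h): 2
sum over floor = 11

11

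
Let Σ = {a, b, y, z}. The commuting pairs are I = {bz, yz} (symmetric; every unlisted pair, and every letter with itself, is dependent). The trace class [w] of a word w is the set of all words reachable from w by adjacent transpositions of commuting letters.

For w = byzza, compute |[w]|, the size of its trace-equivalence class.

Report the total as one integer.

0(b) covers ∅
1(y) covers 0:b
2(z) covers ∅
3(z) covers 2:z
4(a) covers 1:y, 3:z
floor of heap: 0:b, 2:z
completions by unplaced set U, small U first (add the entries for U minus each lowest piece of U):
  |U|=1: {4}:1
  |U|=2: {1,4}:1  {3,4}:1
  |U|=3: {0,1,4}:1  {1,3,4}:2  {2,3,4}:1
  start at 0(b): 3
  start at 2(z): 3
sum over floor = 6

6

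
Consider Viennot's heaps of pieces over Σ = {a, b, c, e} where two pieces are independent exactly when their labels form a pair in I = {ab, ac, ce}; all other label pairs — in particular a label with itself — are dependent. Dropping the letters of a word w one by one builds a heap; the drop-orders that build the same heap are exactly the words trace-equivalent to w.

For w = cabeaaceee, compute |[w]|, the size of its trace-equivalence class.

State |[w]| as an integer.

0(c) covers ∅
1(a) covers ∅
2(b) covers 0:c
3(e) covers 1:a, 2:b
4(a) covers 3:e
5(a) covers 4:a
6(c) covers 2:b
7(e) covers 5:a
8(e) covers 7:e
9(e) covers 8:e
floor of heap: 0:c, 1:a
completions by unplaced set U, small U first (add the entries for U minus each lowest piece of U):
  |U|=1: {6}:1  {9}:1
  |U|=2: {6,9}:2  {8,9}:1
  |U|=3: {6,8,9}:3  {7,8,9}:1
  |U|=4: {5,7,8,9}:1  {6,7,8,9}:4
  |U|=5: {4,5,7,8,9}:1  {5,6,7,8,9}:5
  |U|=6: {3,4,5,7,8,9}:1  {4,5,6,7,8,9}:6
  |U|=7: {1,3,4,5,7,8,9}:1  {3,4,5,6,7,8,9}:7
  |U|=8: {1,3,4,5,6,7,8,9}:8  {2,3,4,5,6,7,8,9}:7
  start at 0(c): 15
  start at 1(a): 7
sum over floor = 22

22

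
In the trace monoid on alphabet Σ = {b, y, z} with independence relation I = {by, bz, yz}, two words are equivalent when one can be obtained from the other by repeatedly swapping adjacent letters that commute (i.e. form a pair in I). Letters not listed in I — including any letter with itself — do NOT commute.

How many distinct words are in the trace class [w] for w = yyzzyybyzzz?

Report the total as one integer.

2772

0(y) covers ∅
1(y) covers 0:y
2(z) covers ∅
3(z) covers 2:z
4(y) covers 1:y
5(y) covers 4:y
6(b) covers ∅
7(y) covers 5:y
8(z) covers 3:z
9(z) covers 8:z
10(z) covers 9:z
floor of heap: 0:y, 2:z, 6:b
completions by unplaced set U, small U first (add the entries for U minus each lowest piece of U):
  |U|=1: {6}:1  {7}:1  {10}:1
  |U|=2: {5,7}:1  {6,7}:2  {6,10}:2  {7,10}:2  {9,10}:1
  |U|=3: {4,5,7}:1  {5,6,7}:3  {5,7,10}:3  {6,7,10}:6  {6,9,10}:3  {7,9,10}:3  {8,9,10}:1
  |U|=4: {1,4,5,7}:1  {3,8,9,10}:1  {4,5,6,7}:4  {4,5,7,10}:4  {5,6,7,10}:12  {5,7,9,10}:6  {6,7,9,10}:12  {6,8,9,10}:4  {7,8,9,10}:4
  |U|=5: {0,1,4,5,7}:1  {1,4,5,6,7}:5  {1,4,5,7,10}:5  {2,3,8,9,10}:1  {3,6,8,9,10}:5  {3,7,8,9,10}:5  {4,5,6,7,10}:20  {4,5,7,9,10}:10  {5,6,7,9,10}:30  {5,7,8,9,10}:10  {6,7,8,9,10}:20
  |U|=6: {0,1,4,5,6,7}:6  {0,1,4,5,7,10}:6  {1,4,5,6,7,10}:30  {1,4,5,7,9,10}:15  {2,3,6,8,9,10}:6  {2,3,7,8,9,10}:6  {3,5,7,8,9,10}:15  {3,6,7,8,9,10}:30  {4,5,6,7,9,10}:60  {4,5,7,8,9,10}:20  {5,6,7,8,9,10}:60
  |U|=7: {0,1,4,5,6,7,10}:42  {0,1,4,5,7,9,10}:21  {1,4,5,6,7,9,10}:105  {1,4,5,7,8,9,10}:35  {2,3,5,7,8,9,10}:21  {2,3,6,7,8,9,10}:42  {3,4,5,7,8,9,10}:35  {3,5,6,7,8,9,10}:105  {4,5,6,7,8,9,10}:140
  |U|=8: {0,1,4,5,6,7,9,10}:168  {0,1,4,5,7,8,9,10}:56  {1,3,4,5,7,8,9,10}:70  {1,4,5,6,7,8,9,10}:280  {2,3,4,5,7,8,9,10}:56  {2,3,5,6,7,8,9,10}:168  {3,4,5,6,7,8,9,10}:280
  |U|=9: {0,1,3,4,5,7,8,9,10}:126  {0,1,4,5,6,7,8,9,10}:504  {1,2,3,4,5,7,8,9,10}:126  {1,3,4,5,6,7,8,9,10}:630  {2,3,4,5,6,7,8,9,10}:504
  start at 0(y): 1260
  start at 2(z): 1260
  start at 6(b): 252
sum over floor = 2772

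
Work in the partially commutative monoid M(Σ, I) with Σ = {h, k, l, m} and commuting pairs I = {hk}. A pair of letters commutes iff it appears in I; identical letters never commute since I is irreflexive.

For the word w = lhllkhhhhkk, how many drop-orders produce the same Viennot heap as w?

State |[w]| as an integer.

35

#0=l has no predecessor
#1=h depends on [0:l]
#2=l depends on [1:h]
#3=l depends on [2:l]
#4=k depends on [3:l]
#5=h depends on [3:l]
#6=h depends on [5:h]
#7=h depends on [6:h]
#8=h depends on [7:h]
#9=k depends on [4:k]
#10=k depends on [9:k]
sources: [0:l]
N(rest) = Σ N(rest − s) over sources s of rest; N(one piece) = 1:
  size 1 → [8]=1  [10]=1
  size 2 → [7,8]=1  [8,10]=2  [9,10]=1
  size 3 → [4,9,10]=1  [6,7,8]=1  [7,8,10]=3  [8,9,10]=3
  size 4 → [4,8,9,10]=4  [5,6,7,8]=1  [6,7,8,10]=4  [7,8,9,10]=6
  size 5 → [4,7,8,9,10]=10  [5,6,7,8,10]=5  [6,7,8,9,10]=10
  size 6 → [4,6,7,8,9,10]=20  [5,6,7,8,9,10]=15
  size 7 → [4,5,6,7,8,9,10]=35
  size 8 → [3,4,5,6,7,8,9,10]=35
  size 9 → [2,3,4,5,6,7,8,9,10]=35
  first=0(l) contributes 35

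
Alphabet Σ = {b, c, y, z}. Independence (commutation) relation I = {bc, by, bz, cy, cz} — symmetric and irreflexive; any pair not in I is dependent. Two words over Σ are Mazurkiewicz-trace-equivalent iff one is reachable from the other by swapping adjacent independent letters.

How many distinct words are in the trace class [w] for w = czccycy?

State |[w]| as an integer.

35

0(c) covers ∅
1(z) covers ∅
2(c) covers 0:c
3(c) covers 2:c
4(y) covers 1:z
5(c) covers 3:c
6(y) covers 4:y
floor of heap: 0:c, 1:z
completions by unplaced set U, small U first (add the entries for U minus each lowest piece of U):
  |U|=1: {5}:1  {6}:1
  |U|=2: {3,5}:1  {4,6}:1  {5,6}:2
  |U|=3: {1,4,6}:1  {2,3,5}:1  {3,5,6}:3  {4,5,6}:3
  |U|=4: {0,2,3,5}:1  {1,4,5,6}:4  {2,3,5,6}:4  {3,4,5,6}:6
  |U|=5: {0,2,3,5,6}:5  {1,3,4,5,6}:10  {2,3,4,5,6}:10
  start at 0(c): 20
  start at 1(z): 15
sum over floor = 35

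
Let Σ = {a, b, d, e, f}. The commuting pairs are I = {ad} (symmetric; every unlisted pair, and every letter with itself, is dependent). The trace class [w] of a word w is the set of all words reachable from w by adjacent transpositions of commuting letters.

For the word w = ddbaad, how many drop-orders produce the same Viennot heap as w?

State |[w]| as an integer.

3

drop 0:d onto floor
drop 1:d onto {0:d}
drop 2:b onto {1:d}
drop 3:a onto {2:b}
drop 4:a onto {3:a}
drop 5:d onto {2:b}
ground layer = {0:d}
drop-orders for the pieces not yet dropped (sum over which currently-grounded one goes next):
  1 to go: {4} 1  {5} 1
  2 to go: {3,4} 1  {4,5} 2
  3 to go: {3,4,5} 3
  4 to go: {2,3,4,5} 3
  if 0:d drops first: 3 orders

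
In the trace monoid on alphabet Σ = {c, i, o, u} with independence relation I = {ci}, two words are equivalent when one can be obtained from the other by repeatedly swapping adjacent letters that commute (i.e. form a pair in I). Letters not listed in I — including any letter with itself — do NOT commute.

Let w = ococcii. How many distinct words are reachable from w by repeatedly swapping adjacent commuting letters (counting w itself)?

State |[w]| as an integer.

6

#0=o has no predecessor
#1=c depends on [0:o]
#2=o depends on [1:c]
#3=c depends on [2:o]
#4=c depends on [3:c]
#5=i depends on [2:o]
#6=i depends on [5:i]
sources: [0:o]
N(rest) = Σ N(rest − s) over sources s of rest; N(one piece) = 1:
  size 1 → [4]=1  [6]=1
  size 2 → [3,4]=1  [4,6]=2  [5,6]=1
  size 3 → [3,4,6]=3  [4,5,6]=3
  size 4 → [3,4,5,6]=6
  size 5 → [2,3,4,5,6]=6
  first=0(o) contributes 6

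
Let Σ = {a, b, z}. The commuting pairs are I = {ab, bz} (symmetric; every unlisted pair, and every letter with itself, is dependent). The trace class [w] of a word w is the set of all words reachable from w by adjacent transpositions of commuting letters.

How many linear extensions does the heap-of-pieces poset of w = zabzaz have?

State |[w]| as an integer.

0(z) covers ∅
1(a) covers 0:z
2(b) covers ∅
3(z) covers 1:a
4(a) covers 3:z
5(z) covers 4:a
floor of heap: 0:z, 2:b
completions by unplaced set U, small U first (add the entries for U minus each lowest piece of U):
  |U|=1: {2}:1  {5}:1
  |U|=2: {2,5}:2  {4,5}:1
  |U|=3: {2,4,5}:3  {3,4,5}:1
  |U|=4: {1,3,4,5}:1  {2,3,4,5}:4
  start at 0(z): 5
  start at 2(b): 1
sum over floor = 6

6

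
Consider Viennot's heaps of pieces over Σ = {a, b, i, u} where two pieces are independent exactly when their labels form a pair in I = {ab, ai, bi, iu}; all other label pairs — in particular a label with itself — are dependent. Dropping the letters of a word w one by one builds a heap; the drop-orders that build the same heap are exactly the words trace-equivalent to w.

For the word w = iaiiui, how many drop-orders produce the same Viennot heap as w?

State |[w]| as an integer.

0(i) covers ∅
1(a) covers ∅
2(i) covers 0:i
3(i) covers 2:i
4(u) covers 1:a
5(i) covers 3:i
floor of heap: 0:i, 1:a
completions by unplaced set U, small U first (add the entries for U minus each lowest piece of U):
  |U|=1: {4}:1  {5}:1
  |U|=2: {1,4}:1  {3,5}:1  {4,5}:2
  |U|=3: {1,4,5}:3  {2,3,5}:1  {3,4,5}:3
  |U|=4: {0,2,3,5}:1  {1,3,4,5}:6  {2,3,4,5}:4
  start at 0(i): 10
  start at 1(a): 5
sum over floor = 15

15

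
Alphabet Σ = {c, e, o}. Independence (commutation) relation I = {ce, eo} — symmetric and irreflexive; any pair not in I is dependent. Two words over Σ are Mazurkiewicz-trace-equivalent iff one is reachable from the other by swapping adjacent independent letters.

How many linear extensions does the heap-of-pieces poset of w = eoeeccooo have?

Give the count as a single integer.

0(e) covers ∅
1(o) covers ∅
2(e) covers 0:e
3(e) covers 2:e
4(c) covers 1:o
5(c) covers 4:c
6(o) covers 5:c
7(o) covers 6:o
8(o) covers 7:o
floor of heap: 0:e, 1:o
completions by unplaced set U, small U first (add the entries for U minus each lowest piece of U):
  |U|=1: {3}:1  {8}:1
  |U|=2: {2,3}:1  {3,8}:2  {7,8}:1
  |U|=3: {0,2,3}:1  {2,3,8}:3  {3,7,8}:3  {6,7,8}:1
  |U|=4: {0,2,3,8}:4  {2,3,7,8}:6  {3,6,7,8}:4  {5,6,7,8}:1
  |U|=5: {0,2,3,7,8}:10  {2,3,6,7,8}:10  {3,5,6,7,8}:5  {4,5,6,7,8}:1
  |U|=6: {0,2,3,6,7,8}:20  {1,4,5,6,7,8}:1  {2,3,5,6,7,8}:15  {3,4,5,6,7,8}:6
  |U|=7: {0,2,3,5,6,7,8}:35  {1,3,4,5,6,7,8}:7  {2,3,4,5,6,7,8}:21
  start at 0(e): 28
  start at 1(o): 56
sum over floor = 84

84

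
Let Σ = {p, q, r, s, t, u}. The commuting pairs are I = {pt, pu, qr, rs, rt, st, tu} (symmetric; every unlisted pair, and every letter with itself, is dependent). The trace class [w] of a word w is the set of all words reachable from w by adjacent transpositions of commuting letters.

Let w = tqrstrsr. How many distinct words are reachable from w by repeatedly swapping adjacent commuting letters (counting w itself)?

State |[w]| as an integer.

168

0(t) covers ∅
1(q) covers 0:t
2(r) covers ∅
3(s) covers 1:q
4(t) covers 1:q
5(r) covers 2:r
6(s) covers 3:s
7(r) covers 5:r
floor of heap: 0:t, 2:r
completions by unplaced set U, small U first (add the entries for U minus each lowest piece of U):
  |U|=1: {4}:1  {6}:1  {7}:1
  |U|=2: {3,6}:1  {4,6}:2  {4,7}:2  {5,7}:1  {6,7}:2
  |U|=3: {2,5,7}:1  {3,4,6}:3  {3,6,7}:3  {4,5,7}:3  {4,6,7}:6  {5,6,7}:3
  |U|=4: {1,3,4,6}:3  {2,4,5,7}:4  {2,5,6,7}:4  {3,4,6,7}:12  {3,5,6,7}:6  {4,5,6,7}:12
  |U|=5: {0,1,3,4,6}:3  {1,3,4,6,7}:15  {2,3,5,6,7}:10  {2,4,5,6,7}:20  {3,4,5,6,7}:30
  |U|=6: {0,1,3,4,6,7}:18  {1,3,4,5,6,7}:45  {2,3,4,5,6,7}:60
  start at 0(t): 105
  start at 2(r): 63
sum over floor = 168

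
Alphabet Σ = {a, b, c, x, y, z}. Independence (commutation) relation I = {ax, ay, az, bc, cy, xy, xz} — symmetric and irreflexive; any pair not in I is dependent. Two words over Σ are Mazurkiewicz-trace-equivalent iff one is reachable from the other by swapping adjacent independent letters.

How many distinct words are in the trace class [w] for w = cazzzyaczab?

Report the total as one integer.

piece 0:c — minimal
piece 1:a rests on {0:c}
piece 2:z rests on {0:c}
piece 3:z rests on {2:z}
piece 4:z rests on {3:z}
piece 5:y rests on {4:z}
piece 6:a rests on {1:a}
piece 7:c rests on {4:z, 6:a}
piece 8:z rests on {5:y, 7:c}
piece 9:a rests on {7:c}
piece 10:b rests on {8:z, 9:a}
minimal pieces: {0:c}
ways to finish when only these pieces remain (= sum over removing one remaining piece with nothing left below it):
  1 left: {10}→1
  2 left: {8,10}→1  {9,10}→1
  3 left: {5,8,10}→1  {8,9,10}→2
  4 left: {5,8,9,10}→3  {7,8,9,10}→2
  5 left: {5,7,8,9,10}→5  {6,7,8,9,10}→2
  6 left: {1,6,7,8,9,10}→2  {4,5,7,8,9,10}→5  {5,6,7,8,9,10}→7
  7 left: {1,5,6,7,8,9,10}→9  {3,4,5,7,8,9,10}→5  {4,5,6,7,8,9,10}→12
  8 left: {1,4,5,6,7,8,9,10}→21  {2,3,4,5,7,8,9,10}→5  {3,4,5,6,7,8,9,10}→17
  9 left: {1,3,4,5,6,7,8,9,10}→38  {2,3,4,5,6,7,8,9,10}→22
  placing 0:c first → 60 extensions

60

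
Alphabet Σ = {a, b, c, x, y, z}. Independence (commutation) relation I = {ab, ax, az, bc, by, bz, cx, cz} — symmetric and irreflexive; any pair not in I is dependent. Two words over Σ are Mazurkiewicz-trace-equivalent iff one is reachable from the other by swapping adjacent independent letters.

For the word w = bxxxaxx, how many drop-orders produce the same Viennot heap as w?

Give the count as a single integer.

7

0(b) covers ∅
1(x) covers 0:b
2(x) covers 1:x
3(x) covers 2:x
4(a) covers ∅
5(x) covers 3:x
6(x) covers 5:x
floor of heap: 0:b, 4:a
completions by unplaced set U, small U first (add the entries for U minus each lowest piece of U):
  |U|=1: {4}:1  {6}:1
  |U|=2: {4,6}:2  {5,6}:1
  |U|=3: {3,5,6}:1  {4,5,6}:3
  |U|=4: {2,3,5,6}:1  {3,4,5,6}:4
  |U|=5: {1,2,3,5,6}:1  {2,3,4,5,6}:5
  start at 0(b): 6
  start at 4(a): 1
sum over floor = 7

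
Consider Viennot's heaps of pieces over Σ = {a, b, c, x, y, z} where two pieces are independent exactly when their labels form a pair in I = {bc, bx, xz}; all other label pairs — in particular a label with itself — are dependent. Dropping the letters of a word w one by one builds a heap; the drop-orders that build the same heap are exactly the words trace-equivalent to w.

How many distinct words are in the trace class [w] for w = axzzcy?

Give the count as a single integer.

3

drop 0:a onto floor
drop 1:x onto {0:a}
drop 2:z onto {0:a}
drop 3:z onto {2:z}
drop 4:c onto {1:x, 3:z}
drop 5:y onto {4:c}
ground layer = {0:a}
drop-orders for the pieces not yet dropped (sum over which currently-grounded one goes next):
  1 to go: {5} 1
  2 to go: {4,5} 1
  3 to go: {1,4,5} 1  {3,4,5} 1
  4 to go: {1,3,4,5} 2  {2,3,4,5} 1
  if 0:a drops first: 3 orders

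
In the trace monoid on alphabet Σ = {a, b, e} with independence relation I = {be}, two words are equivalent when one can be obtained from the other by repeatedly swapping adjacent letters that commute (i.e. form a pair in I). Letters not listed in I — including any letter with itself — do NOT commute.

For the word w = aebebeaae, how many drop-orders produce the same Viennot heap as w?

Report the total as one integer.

#0=a has no predecessor
#1=e depends on [0:a]
#2=b depends on [0:a]
#3=e depends on [1:e]
#4=b depends on [2:b]
#5=e depends on [3:e]
#6=a depends on [4:b, 5:e]
#7=a depends on [6:a]
#8=e depends on [7:a]
sources: [0:a]
N(rest) = Σ N(rest − s) over sources s of rest; N(one piece) = 1:
  size 1 → [8]=1
  size 2 → [7,8]=1
  size 3 → [6,7,8]=1
  size 4 → [4,6,7,8]=1  [5,6,7,8]=1
  size 5 → [2,4,6,7,8]=1  [3,5,6,7,8]=1  [4,5,6,7,8]=2
  size 6 → [1,3,5,6,7,8]=1  [2,4,5,6,7,8]=3  [3,4,5,6,7,8]=3
  size 7 → [1,3,4,5,6,7,8]=4  [2,3,4,5,6,7,8]=6
  first=0(a) contributes 10

10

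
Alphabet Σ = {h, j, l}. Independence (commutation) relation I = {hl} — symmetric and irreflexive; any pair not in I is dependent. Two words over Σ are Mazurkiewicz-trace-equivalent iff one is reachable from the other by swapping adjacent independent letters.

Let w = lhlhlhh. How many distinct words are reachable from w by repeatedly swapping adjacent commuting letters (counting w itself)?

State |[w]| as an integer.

piece 0:l — minimal
piece 1:h — minimal
piece 2:l rests on {0:l}
piece 3:h rests on {1:h}
piece 4:l rests on {2:l}
piece 5:h rests on {3:h}
piece 6:h rests on {5:h}
minimal pieces: {0:l, 1:h}
ways to finish when only these pieces remain (= sum over removing one remaining piece with nothing left below it):
  1 left: {4}→1  {6}→1
  2 left: {2,4}→1  {4,6}→2  {5,6}→1
  3 left: {0,2,4}→1  {2,4,6}→3  {3,5,6}→1  {4,5,6}→3
  4 left: {0,2,4,6}→4  {1,3,5,6}→1  {2,4,5,6}→6  {3,4,5,6}→4
  5 left: {0,2,4,5,6}→10  {1,3,4,5,6}→5  {2,3,4,5,6}→10
  placing 0:l first → 15 extensions
  placing 1:h first → 20 extensions
total linear extensions = 35

35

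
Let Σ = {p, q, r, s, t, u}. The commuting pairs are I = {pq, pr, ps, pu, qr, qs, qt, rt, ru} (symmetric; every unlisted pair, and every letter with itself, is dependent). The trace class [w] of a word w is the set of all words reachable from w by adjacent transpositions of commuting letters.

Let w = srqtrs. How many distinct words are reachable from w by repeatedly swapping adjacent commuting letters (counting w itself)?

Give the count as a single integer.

drop 0:s onto floor
drop 1:r onto {0:s}
drop 2:q onto floor
drop 3:t onto {0:s}
drop 4:r onto {1:r}
drop 5:s onto {3:t, 4:r}
ground layer = {0:s, 2:q}
drop-orders for the pieces not yet dropped (sum over which currently-grounded one goes next):
  1 to go: {2} 1  {5} 1
  2 to go: {2,5} 2  {3,5} 1  {4,5} 1
  3 to go: {1,4,5} 1  {2,3,5} 3  {2,4,5} 3  {3,4,5} 2
  4 to go: {1,2,4,5} 4  {1,3,4,5} 3  {2,3,4,5} 8
  if 0:s drops first: 15 orders
  if 2:q drops first: 3 orders
heap linearizations: 18

18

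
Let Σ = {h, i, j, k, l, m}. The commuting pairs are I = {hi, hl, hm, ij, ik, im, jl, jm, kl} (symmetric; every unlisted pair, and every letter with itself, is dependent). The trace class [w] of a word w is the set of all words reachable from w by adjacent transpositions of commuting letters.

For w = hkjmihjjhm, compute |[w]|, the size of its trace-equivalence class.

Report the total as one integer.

210

drop 0:h onto floor
drop 1:k onto {0:h}
drop 2:j onto {1:k}
drop 3:m onto {1:k}
drop 4:i onto floor
drop 5:h onto {2:j}
drop 6:j onto {5:h}
drop 7:j onto {6:j}
drop 8:h onto {7:j}
drop 9:m onto {3:m}
ground layer = {0:h, 4:i}
drop-orders for the pieces not yet dropped (sum over which currently-grounded one goes next):
  1 to go: {4} 1  {8} 1  {9} 1
  2 to go: {3,9} 1  {4,8} 2  {4,9} 2  {7,8} 1  {8,9} 2
  3 to go: {3,4,9} 3  {3,8,9} 3  {4,7,8} 3  {4,8,9} 6  {6,7,8} 1  {7,8,9} 3
  4 to go: {3,4,8,9} 12  {3,7,8,9} 6  {4,6,7,8} 4  {4,7,8,9} 12  {5,6,7,8} 1  {6,7,8,9} 4
  5 to go: {2,5,6,7,8} 1  {3,4,7,8,9} 30  {3,6,7,8,9} 10  {4,5,6,7,8} 5  {4,6,7,8,9} 20  {5,6,7,8,9} 5
  6 to go: {2,4,5,6,7,8} 6  {2,5,6,7,8,9} 6  {3,4,6,7,8,9} 60  {3,5,6,7,8,9} 15  {4,5,6,7,8,9} 30
  7 to go: {2,3,5,6,7,8,9} 21  {2,4,5,6,7,8,9} 42  {3,4,5,6,7,8,9} 105
  8 to go: {1,2,3,5,6,7,8,9} 21  {2,3,4,5,6,7,8,9} 168
  if 0:h drops first: 189 orders
  if 4:i drops first: 21 orders
heap linearizations: 210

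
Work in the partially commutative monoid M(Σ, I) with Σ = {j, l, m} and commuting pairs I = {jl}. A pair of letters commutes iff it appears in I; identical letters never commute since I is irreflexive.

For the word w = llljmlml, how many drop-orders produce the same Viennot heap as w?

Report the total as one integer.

drop 0:l onto floor
drop 1:l onto {0:l}
drop 2:l onto {1:l}
drop 3:j onto floor
drop 4:m onto {2:l, 3:j}
drop 5:l onto {4:m}
drop 6:m onto {5:l}
drop 7:l onto {6:m}
ground layer = {0:l, 3:j}
drop-orders for the pieces not yet dropped (sum over which currently-grounded one goes next):
  1 to go: {7} 1
  2 to go: {6,7} 1
  3 to go: {5,6,7} 1
  4 to go: {4,5,6,7} 1
  5 to go: {2,4,5,6,7} 1  {3,4,5,6,7} 1
  6 to go: {1,2,4,5,6,7} 1  {2,3,4,5,6,7} 2
  if 0:l drops first: 3 orders
  if 3:j drops first: 1 orders
heap linearizations: 4

4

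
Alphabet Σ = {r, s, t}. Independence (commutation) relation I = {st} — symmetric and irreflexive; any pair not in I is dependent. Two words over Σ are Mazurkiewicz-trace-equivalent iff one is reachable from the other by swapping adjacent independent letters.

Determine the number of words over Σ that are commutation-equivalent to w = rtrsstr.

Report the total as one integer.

#0=r has no predecessor
#1=t depends on [0:r]
#2=r depends on [1:t]
#3=s depends on [2:r]
#4=s depends on [3:s]
#5=t depends on [2:r]
#6=r depends on [4:s, 5:t]
sources: [0:r]
N(rest) = Σ N(rest − s) over sources s of rest; N(one piece) = 1:
  size 1 → [6]=1
  size 2 → [4,6]=1  [5,6]=1
  size 3 → [3,4,6]=1  [4,5,6]=2
  size 4 → [3,4,5,6]=3
  size 5 → [2,3,4,5,6]=3
  first=0(r) contributes 3

3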